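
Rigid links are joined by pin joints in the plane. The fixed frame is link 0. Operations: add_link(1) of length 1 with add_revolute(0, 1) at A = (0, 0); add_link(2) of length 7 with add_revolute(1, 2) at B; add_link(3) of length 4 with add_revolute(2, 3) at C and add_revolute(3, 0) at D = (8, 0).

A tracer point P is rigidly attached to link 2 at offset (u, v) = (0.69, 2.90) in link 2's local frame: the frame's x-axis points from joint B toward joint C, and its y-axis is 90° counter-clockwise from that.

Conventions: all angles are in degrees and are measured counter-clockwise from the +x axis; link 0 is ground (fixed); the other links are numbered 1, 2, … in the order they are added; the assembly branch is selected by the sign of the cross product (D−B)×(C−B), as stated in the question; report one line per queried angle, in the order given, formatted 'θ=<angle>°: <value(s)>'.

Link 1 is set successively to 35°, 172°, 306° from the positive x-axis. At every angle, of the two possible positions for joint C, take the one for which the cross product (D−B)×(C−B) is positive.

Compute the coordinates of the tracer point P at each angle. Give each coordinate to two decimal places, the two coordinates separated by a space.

A=(0,0), D=(8.00,0)
θ=35°: B = A + 1.00·(cos35°, sin35°) = (0.8192, 0.5736)
θ=35°: |BD| = 7.2037
θ=35°: circle(B,7.00) ∩ circle(D,4.00): a=5.8923, h=3.7789
θ=35°:   candidates: C₊=(6.9937,3.8713) cross=27.222; C₋=(6.3919,-3.6625) cross=-27.222
θ=35°:   branch + wants cross > 0 → take C=(6.9937,3.8713) (cross=27.222)
θ=35°: ex = (C−B)/|BC| = (0.8821,0.4711); ey = (-0.4711,0.8821)
θ=35°: P = B + 0.69·ex + 2.90·ey = (0.0616,3.4567)
θ=172°: B = A + 1.00·(cos172°, sin172°) = (-0.9903, 0.1392)
θ=172°: |BD| = 8.9913
θ=172°: circle(B,7.00) ∩ circle(D,4.00): a=6.3308, h=2.9869
θ=172°:   candidates: C₊=(5.3860,3.0277) cross=26.856; C₋=(5.2935,-2.9453) cross=-26.856
θ=172°:   branch + wants cross > 0 → take C=(5.3860,3.0277) (cross=26.856)
θ=172°: ex = (C−B)/|BC| = (0.9109,0.4126); ey = (-0.4126,0.9109)
θ=172°: P = B + 0.69·ex + 2.90·ey = (-1.5584,3.0655)
θ=306°: B = A + 1.00·(cos306°, sin306°) = (0.5878, -0.8090)
θ=306°: |BD| = 7.4562
θ=306°: circle(B,7.00) ∩ circle(D,4.00): a=5.9410, h=3.7019
θ=306°:   candidates: C₊=(6.0921,3.5157) cross=27.602; C₋=(6.8954,-3.8445) cross=-27.602
θ=306°:   branch + wants cross > 0 → take C=(6.0921,3.5157) (cross=27.602)
θ=306°: ex = (C−B)/|BC| = (0.7863,0.6178); ey = (-0.6178,0.7863)
θ=306°: P = B + 0.69·ex + 2.90·ey = (-0.6613,1.8976)

θ=35°: 0.06 3.46
θ=172°: -1.56 3.07
θ=306°: -0.66 1.90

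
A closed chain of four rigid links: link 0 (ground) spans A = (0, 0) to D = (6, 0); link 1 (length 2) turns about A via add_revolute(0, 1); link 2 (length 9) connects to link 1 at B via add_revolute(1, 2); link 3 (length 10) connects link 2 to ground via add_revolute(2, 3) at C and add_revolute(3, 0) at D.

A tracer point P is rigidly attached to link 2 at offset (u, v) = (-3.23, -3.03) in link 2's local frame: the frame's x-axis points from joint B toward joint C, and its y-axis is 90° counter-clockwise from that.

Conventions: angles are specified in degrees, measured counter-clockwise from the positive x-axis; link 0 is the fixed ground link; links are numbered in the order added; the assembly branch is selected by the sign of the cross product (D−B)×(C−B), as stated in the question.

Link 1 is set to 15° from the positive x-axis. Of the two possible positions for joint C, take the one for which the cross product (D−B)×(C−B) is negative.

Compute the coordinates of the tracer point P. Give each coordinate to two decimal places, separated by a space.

A=(0,0), D=(6.00,0)
B = A + 2.00·(cos15°, sin15°) = (1.9319, 0.5176)
|BD| = 4.1009
circle(B,9.00) ∩ circle(D,10.00): a=-0.2661, h=8.9961
  candidates: C₊=(2.8034,9.4753) cross=36.892; C₋=(0.5324,-8.3729) cross=-36.892
  branch - wants cross < 0 → take C=(0.5324,-8.3729) (cross=-36.892)
ex = (C−B)/|BC| = (-0.1555,-0.9878); ey = (0.9878,-0.1555)
P = B + -3.23·ex + -3.03·ey = (-0.5590,4.1795)

-0.56 4.18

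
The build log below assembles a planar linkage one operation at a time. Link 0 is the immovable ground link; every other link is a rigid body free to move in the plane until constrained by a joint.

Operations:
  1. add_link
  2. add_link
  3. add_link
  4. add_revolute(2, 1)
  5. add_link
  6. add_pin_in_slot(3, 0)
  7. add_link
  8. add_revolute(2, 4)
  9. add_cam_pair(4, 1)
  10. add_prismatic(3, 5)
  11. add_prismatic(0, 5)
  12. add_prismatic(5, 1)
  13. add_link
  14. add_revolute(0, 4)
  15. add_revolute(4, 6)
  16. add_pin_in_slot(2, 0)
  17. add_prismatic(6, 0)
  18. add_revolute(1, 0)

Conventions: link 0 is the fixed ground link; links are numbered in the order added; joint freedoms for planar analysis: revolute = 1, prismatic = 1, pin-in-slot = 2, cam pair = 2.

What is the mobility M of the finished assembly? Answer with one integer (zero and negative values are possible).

L=1 J1=0 J2=0
add link → L=2 J1=0 J2=0
add link → L=3 J1=0 J2=0
add link → L=4 J1=0 J2=0
R@2,1 dof=1 J1 → L=4 J1=1 J2=0
add link → L=5 J1=1 J2=0
PS@3,0 dof=2 J2 → L=5 J1=1 J2=1
add link → L=6 J1=1 J2=1
R@2,4 dof=1 J1 → L=6 J1=2 J2=1
C@4,1 dof=2 J2 → L=6 J1=2 J2=2
P@3,5 dof=1 J1 → L=6 J1=3 J2=2
P@0,5 dof=1 J1 → L=6 J1=4 J2=2
P@5,1 dof=1 J1 → L=6 J1=5 J2=2
add link → L=7 J1=5 J2=2
R@0,4 dof=1 J1 → L=7 J1=6 J2=2
R@4,6 dof=1 J1 → L=7 J1=7 J2=2
PS@2,0 dof=2 J2 → L=7 J1=7 J2=3
P@6,0 dof=1 J1 → L=7 J1=8 J2=3
R@1,0 dof=1 J1 → L=7 J1=9 J2=3
M=3(L−1)−2J1−J2=3·6−2·9−3=-3

M = -3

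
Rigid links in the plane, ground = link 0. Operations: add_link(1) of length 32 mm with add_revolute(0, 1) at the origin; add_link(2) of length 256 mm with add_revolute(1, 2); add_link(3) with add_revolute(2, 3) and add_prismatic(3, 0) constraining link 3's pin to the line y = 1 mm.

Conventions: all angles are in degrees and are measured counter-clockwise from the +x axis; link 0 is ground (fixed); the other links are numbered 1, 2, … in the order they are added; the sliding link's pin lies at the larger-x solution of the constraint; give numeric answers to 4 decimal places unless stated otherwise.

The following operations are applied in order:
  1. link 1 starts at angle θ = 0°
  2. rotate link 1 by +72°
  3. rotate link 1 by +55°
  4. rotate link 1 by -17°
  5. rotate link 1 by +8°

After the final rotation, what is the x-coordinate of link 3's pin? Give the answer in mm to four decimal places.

geometry: r = 32 mm, L = 256 mm, e = 1 mm; θ starts at 0°
rotate link 1 by +72°: θ ← 0° +72° = 72°
rotate link 1 by +55°: θ ← 72° +55° = 127°
rotate link 1 by -17°: θ ← 127° -17° = 110°
rotate link 1 by +8°: θ ← 110° +8° = 118°
crank pin P = (r cos θ, r sin θ) = (-15.023090, 28.254323)
h = r sin θ − e = 28.254323 − 1 = 27.254323
x = r cos θ + √(L² − h²) = -15.023090 + 254.545088 = 239.521998

239.5220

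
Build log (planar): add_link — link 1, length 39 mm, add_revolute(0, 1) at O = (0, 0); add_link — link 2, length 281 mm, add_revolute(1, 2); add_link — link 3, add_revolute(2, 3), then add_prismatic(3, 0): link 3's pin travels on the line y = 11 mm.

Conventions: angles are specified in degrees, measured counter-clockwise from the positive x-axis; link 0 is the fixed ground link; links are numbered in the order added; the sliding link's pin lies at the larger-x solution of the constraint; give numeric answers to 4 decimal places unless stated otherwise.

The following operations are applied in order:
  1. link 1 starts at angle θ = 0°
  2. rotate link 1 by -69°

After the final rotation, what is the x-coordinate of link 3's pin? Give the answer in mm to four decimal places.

geometry: r = 39 mm, L = 281 mm, e = 11 mm; θ starts at 0°
rotate link 1 by -69°: θ ← 0° -69° = -69°
crank pin P = (r cos θ, r sin θ) = (13.976350, -36.409637)
h = r sin θ − e = -36.409637 − 11 = -47.409637
x = r cos θ + √(L² − h²) = 13.976350 + 276.971707 = 290.948057

290.9481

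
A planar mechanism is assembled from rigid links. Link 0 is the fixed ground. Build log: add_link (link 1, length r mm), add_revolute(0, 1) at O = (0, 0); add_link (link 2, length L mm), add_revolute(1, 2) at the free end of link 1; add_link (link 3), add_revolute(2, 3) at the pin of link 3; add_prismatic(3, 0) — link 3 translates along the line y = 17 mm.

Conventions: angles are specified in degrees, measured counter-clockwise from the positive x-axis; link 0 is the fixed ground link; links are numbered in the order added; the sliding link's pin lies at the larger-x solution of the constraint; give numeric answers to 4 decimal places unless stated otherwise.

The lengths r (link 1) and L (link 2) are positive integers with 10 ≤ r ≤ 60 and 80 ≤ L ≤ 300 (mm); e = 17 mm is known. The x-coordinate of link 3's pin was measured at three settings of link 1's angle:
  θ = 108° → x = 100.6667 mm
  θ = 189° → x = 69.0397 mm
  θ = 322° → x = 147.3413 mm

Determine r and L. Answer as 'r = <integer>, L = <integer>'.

constraint per measurement: (x − r cos θ)² + (r sin θ − e)² = L²
subtracting the θ₁ and θ₂ equations cancels the r² and L² terms:
r = (x₁² − x₂²) / (2[(x₁cos θ₁ + e sin θ₁) − (x₂cos θ₂ + e sin θ₂)]) = 48.0001 → r = 48
L² = (x₁ − r cos θ₁)² + (r sin θ₁ − e)² = 14161.0015 → L = 119.0000 → L = 119
check at θ₃=322°: x = 147.3413 (printed 147.3413) ✓

r = 48, L = 119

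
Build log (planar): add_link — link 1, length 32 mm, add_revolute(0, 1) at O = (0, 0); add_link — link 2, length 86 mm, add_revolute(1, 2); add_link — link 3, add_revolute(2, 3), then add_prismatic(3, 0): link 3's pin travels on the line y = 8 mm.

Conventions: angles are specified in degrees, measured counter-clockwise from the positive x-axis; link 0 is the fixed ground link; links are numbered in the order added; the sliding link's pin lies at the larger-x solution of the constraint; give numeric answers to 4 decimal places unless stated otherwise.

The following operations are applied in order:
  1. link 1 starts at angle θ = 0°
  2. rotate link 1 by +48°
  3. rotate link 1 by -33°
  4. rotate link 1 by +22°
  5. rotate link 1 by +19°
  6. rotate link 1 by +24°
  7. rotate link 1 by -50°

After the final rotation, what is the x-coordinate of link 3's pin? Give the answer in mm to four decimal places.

geometry: r = 32 mm, L = 86 mm, e = 8 mm; θ starts at 0°
rotate link 1 by +48°: θ ← 0° +48° = 48°
rotate link 1 by -33°: θ ← 48° -33° = 15°
rotate link 1 by +22°: θ ← 15° +22° = 37°
rotate link 1 by +19°: θ ← 37° +19° = 56°
rotate link 1 by +24°: θ ← 56° +24° = 80°
rotate link 1 by -50°: θ ← 80° -50° = 30°
crank pin P = (r cos θ, r sin θ) = (27.712813, 16.000000)
h = r sin θ − e = 16.000000 − 8 = 8.000000
x = r cos θ + √(L² − h²) = 27.712813 + 85.627099 = 113.339911

113.3399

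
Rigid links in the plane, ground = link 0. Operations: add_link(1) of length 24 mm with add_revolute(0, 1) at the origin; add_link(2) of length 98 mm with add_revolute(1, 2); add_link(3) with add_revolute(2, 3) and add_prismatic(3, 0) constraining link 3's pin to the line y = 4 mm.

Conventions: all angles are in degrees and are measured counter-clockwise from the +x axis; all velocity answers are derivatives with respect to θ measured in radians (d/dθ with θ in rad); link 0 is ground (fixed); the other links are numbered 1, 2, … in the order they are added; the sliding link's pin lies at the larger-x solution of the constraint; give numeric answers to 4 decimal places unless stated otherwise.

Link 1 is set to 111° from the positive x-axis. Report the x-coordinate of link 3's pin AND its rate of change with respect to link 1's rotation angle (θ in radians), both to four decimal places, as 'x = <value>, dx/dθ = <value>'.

geometry: r = 24 mm, L = 98 mm, e = 4 mm
crank pin P = (r cos θ, r sin θ) = (-8.600831, 22.405930)
h = r sin θ − e = 22.405930 − 4 = 18.405930
x = r cos θ + √(L² − h²) = -8.600831 + 96.256022 = 87.655191
dx/dθ = −r sin θ − h·r cos θ/√(L² − h²) (θ in radians; h = 18.405930) = -20.761292

x = 87.6552, dx/dθ = -20.7613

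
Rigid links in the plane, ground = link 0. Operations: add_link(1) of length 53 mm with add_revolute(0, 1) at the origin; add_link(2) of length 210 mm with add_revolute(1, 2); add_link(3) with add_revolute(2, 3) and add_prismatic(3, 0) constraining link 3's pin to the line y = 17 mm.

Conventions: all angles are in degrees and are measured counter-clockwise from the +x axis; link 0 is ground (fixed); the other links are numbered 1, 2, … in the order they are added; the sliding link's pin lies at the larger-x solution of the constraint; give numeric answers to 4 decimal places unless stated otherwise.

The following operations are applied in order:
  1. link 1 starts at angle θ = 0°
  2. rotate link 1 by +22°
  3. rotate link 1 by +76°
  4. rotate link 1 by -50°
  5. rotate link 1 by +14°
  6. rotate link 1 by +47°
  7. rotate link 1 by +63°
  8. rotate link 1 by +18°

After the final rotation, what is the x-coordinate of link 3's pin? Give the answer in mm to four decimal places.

geometry: r = 53 mm, L = 210 mm, e = 17 mm; θ starts at 0°
rotate link 1 by +22°: θ ← 0° +22° = 22°
rotate link 1 by +76°: θ ← 22° +76° = 98°
rotate link 1 by -50°: θ ← 98° -50° = 48°
rotate link 1 by +14°: θ ← 48° +14° = 62°
rotate link 1 by +47°: θ ← 62° +47° = 109°
rotate link 1 by +63°: θ ← 109° +63° = 172°
rotate link 1 by +18°: θ ← 172° +18° = 190°
crank pin P = (r cos θ, r sin θ) = (-52.194811, -9.203353)
h = r sin θ − e = -9.203353 − 17 = -26.203353
x = r cos θ + √(L² − h²) = -52.194811 + 208.358787 = 156.163976

156.1640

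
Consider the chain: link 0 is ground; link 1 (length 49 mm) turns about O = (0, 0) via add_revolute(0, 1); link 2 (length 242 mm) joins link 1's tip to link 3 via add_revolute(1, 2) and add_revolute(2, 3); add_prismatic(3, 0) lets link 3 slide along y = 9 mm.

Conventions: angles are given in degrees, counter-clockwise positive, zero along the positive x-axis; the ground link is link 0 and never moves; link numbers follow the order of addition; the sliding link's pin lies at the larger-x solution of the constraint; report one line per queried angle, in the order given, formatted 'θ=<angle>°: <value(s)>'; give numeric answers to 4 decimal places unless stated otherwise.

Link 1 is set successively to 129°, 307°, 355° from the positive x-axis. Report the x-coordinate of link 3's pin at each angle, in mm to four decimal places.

geometry: r = 49 mm, L = 242 mm, e = 9 mm
θ=129°: crank pin P = (r cos θ, r sin θ) = (-30.836699, 38.080152)
θ=129°: h = r sin θ − e = 38.080152 − 9 = 29.080152
θ=129°: x = r cos θ + √(L² − h²) = -30.836699 + 240.246425 = 209.409726
θ=307°: crank pin P = (r cos θ, r sin θ) = (29.488936, -39.133140)
θ=307°: h = r sin θ − e = -39.133140 − 9 = -48.133140
θ=307°: x = r cos θ + √(L² − h²) = 29.488936 + 237.164923 = 266.653859
θ=355°: crank pin P = (r cos θ, r sin θ) = (48.813540, -4.270631)
θ=355°: h = r sin θ − e = -4.270631 − 9 = -13.270631
θ=355°: x = r cos θ + √(L² − h²) = 48.813540 + 241.635863 = 290.449403

θ=129°: 209.4097
θ=307°: 266.6539
θ=355°: 290.4494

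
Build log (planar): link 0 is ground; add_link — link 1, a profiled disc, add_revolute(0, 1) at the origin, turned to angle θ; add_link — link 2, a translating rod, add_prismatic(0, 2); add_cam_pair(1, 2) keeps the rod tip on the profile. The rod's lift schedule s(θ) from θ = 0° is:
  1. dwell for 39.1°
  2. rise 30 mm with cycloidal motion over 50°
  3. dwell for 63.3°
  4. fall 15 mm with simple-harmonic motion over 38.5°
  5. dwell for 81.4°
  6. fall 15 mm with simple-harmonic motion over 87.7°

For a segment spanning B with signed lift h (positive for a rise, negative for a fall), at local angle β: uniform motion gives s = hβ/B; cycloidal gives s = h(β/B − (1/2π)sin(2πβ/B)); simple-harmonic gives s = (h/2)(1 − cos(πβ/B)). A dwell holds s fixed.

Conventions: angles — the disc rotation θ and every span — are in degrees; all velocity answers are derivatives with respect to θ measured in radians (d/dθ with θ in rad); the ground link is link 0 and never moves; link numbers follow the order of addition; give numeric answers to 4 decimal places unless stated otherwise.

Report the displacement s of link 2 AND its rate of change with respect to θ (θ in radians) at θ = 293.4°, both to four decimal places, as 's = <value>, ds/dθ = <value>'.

seg 1 [0°–39.1°] dwell: s stays 0.0000
seg 2 [39.1°–89.1°] cycloidal, h=30: full span → s += 30 → s = 30.0000
seg 3 [89.1°–152.4°] dwell: s stays 30.0000
seg 4 [152.4°–190.9°] simple-harmonic, h=-15: full span → s += -15 → s = 15.0000
seg 5 [190.9°–272.3°] dwell: s stays 15.0000
seg 6 [272.3°–360°] simple-harmonic, h=-15: θ=293.4° here. β=21.1, B=87.7. -15/2·(1 − cos(π·0.2406)) = -2.0423 → s = 12.9577
velocity in seg [272.3°–360°] (simple-harmonic), θ in radians: β = 21.1° = 0.3683 rad, B = 87.7° = 1.5307 rad; ds/dθ = (πh/(2B)) sin(πβ/B) = (π·(-15)/(2·1.5307)) sin(π·0.2406) = -10.558382 mm/rad

s = 12.9577, ds/dθ = -10.5584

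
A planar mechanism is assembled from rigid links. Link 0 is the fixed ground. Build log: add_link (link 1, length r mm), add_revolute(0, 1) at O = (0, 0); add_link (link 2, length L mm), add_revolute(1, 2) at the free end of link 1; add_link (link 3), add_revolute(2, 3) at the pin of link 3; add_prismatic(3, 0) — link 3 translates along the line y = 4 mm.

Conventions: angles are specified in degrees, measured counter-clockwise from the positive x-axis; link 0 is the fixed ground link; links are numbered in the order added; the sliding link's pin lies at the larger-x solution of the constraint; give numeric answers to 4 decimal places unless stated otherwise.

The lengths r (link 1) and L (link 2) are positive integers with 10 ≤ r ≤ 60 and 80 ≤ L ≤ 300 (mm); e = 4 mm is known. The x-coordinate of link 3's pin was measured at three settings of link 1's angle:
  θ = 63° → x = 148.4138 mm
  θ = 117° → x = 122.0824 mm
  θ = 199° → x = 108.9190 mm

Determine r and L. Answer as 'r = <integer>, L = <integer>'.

constraint per measurement: (x − r cos θ)² + (r sin θ − e)² = L²
subtracting the θ₁ and θ₂ equations cancels the r² and L² terms:
r = (x₁² − x₂²) / (2[(x₁cos θ₁ + e sin θ₁) − (x₂cos θ₂ + e sin θ₂)]) = 28.9999 → r = 29
L² = (x₁ − r cos θ₁)² + (r sin θ₁ − e)² = 18768.9921 → L = 137.0000 → L = 137
check at θ₃=199°: x = 108.9190 (printed 108.9190) ✓

r = 29, L = 137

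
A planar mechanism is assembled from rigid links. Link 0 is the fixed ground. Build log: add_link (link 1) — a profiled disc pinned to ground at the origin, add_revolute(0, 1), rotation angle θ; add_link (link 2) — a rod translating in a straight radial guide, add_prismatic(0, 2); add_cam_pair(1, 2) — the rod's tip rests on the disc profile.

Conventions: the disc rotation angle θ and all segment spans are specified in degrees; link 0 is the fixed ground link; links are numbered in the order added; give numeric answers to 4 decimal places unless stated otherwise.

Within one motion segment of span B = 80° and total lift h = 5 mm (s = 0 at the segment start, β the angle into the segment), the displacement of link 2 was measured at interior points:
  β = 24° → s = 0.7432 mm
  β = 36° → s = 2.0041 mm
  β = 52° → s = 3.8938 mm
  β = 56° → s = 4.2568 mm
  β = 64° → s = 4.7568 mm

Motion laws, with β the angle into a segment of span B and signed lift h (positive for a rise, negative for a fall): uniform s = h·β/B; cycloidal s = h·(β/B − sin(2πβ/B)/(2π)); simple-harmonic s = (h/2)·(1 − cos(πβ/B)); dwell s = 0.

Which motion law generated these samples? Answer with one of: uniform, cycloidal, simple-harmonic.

candidates at β/B = r: uniform s = h·r (linear in β); cycloidal s = h·(r − sin(2πr)/(2π)); simple-harmonic s = (h/2)(1 − cos(πr))
β=24°: printed 0.7432 | uniform 1.5000, cycloidal 0.7432, simple-harmonic 1.0305
β=36°: printed 2.0041 | uniform 2.2500, cycloidal 2.0041, simple-harmonic 2.1089
β=52°: printed 3.8938 | uniform 3.2500, cycloidal 3.8938, simple-harmonic 3.6350
β=56°: printed 4.2568 | uniform 3.5000, cycloidal 4.2568, simple-harmonic 3.9695
β=64°: printed 4.7568 | uniform 4.0000, cycloidal 4.7568, simple-harmonic 4.5225
only one law matches every sample → cycloidal

cycloidal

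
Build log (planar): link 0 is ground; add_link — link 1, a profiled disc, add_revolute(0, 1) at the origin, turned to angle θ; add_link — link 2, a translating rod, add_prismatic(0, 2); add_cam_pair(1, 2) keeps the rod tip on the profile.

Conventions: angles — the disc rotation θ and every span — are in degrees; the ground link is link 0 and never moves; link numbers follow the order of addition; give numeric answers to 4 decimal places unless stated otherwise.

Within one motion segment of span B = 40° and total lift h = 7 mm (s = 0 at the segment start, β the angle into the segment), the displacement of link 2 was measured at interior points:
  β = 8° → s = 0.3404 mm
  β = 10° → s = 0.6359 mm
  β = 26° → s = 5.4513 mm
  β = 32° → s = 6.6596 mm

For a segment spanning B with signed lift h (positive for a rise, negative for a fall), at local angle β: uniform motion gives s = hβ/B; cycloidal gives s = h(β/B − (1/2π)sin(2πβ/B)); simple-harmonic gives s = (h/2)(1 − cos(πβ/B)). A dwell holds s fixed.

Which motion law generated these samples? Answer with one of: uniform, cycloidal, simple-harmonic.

candidates at β/B = r: uniform s = h·r (linear in β); cycloidal s = h·(r − sin(2πr)/(2π)); simple-harmonic s = (h/2)(1 − cos(πr))
β=8°: printed 0.3404 | uniform 1.4000, cycloidal 0.3404, simple-harmonic 0.6684
β=10°: printed 0.6359 | uniform 1.7500, cycloidal 0.6359, simple-harmonic 1.0251
β=26°: printed 5.4513 | uniform 4.5500, cycloidal 5.4513, simple-harmonic 5.0890
β=32°: printed 6.6596 | uniform 5.6000, cycloidal 6.6596, simple-harmonic 6.3316
only one law matches every sample → cycloidal

cycloidal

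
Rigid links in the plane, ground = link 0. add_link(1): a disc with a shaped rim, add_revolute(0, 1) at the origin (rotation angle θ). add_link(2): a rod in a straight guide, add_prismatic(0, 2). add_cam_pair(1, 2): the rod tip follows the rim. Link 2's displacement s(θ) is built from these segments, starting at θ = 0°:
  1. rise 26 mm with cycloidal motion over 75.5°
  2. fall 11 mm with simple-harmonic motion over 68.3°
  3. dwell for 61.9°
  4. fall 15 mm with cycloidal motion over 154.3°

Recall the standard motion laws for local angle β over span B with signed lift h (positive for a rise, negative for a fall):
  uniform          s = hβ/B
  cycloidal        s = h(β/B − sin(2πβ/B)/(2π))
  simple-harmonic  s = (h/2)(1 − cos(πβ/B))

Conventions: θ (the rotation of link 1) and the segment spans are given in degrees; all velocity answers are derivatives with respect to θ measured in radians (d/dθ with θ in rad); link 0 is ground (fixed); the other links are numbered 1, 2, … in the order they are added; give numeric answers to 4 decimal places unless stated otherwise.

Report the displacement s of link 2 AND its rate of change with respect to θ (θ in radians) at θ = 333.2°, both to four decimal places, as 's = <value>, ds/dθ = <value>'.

segment 1 (0° to 75.5°, cycloidal, h = 26) is passed completely: s = 0.0000 + (26) = 26.0000
segment 2 (75.5° to 143.8°, simple-harmonic, h = -11) is passed completely: s = 26.0000 + (-11) = 15.0000
segment 3 (143.8° to 205.7°, dwell): s unchanged at 15.0000
θ = 333.2° falls in segment 4 (205.7° to 360°, cycloidal, h = -15): β = 333.2 − 205.7 = 127.5°, B = 154.3°; Δs = -15·(0.8263 − sin(2π·0.8263)/(2π)) = -14.5128; s = 15.0000 − 14.5128 = 0.4872
velocity in seg [205.7°–360°] (cycloidal), θ in radians: β = 127.5° = 2.2253 rad, B = 154.3° = 2.6930 rad; ds/dθ = (h/B)(1 − cos(2πβ/B)) = ((-15)/2.6930)(1 − cos(2π·0.8263)) = -3.000386 mm/rad

s = 0.4872, ds/dθ = -3.0004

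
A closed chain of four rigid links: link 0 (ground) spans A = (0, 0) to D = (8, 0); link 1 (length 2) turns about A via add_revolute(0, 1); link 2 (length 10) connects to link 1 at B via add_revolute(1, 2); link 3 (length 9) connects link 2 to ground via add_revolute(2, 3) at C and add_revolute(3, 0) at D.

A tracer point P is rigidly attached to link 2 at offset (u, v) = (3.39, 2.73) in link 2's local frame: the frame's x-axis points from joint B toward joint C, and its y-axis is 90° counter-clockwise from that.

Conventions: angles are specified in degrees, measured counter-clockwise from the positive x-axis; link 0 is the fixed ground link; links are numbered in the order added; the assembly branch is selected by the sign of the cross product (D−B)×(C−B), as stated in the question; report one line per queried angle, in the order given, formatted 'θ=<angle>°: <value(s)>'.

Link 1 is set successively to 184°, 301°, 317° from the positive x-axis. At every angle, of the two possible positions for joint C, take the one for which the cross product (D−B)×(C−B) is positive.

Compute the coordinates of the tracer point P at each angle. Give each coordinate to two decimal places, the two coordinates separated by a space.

A=(0,0), D=(8.00,0)
θ=184°: B = A + 2.00·(cos184°, sin184°) = (-1.9951, -0.1395)
θ=184°: |BD| = 9.9961
θ=184°: circle(B,10.00) ∩ circle(D,9.00): a=5.9484, h=8.0384
θ=184°:   candidates: C₊=(3.8405,7.9812) cross=80.353; C₋=(4.0649,-8.0941) cross=-80.353
θ=184°:   branch + wants cross > 0 → take C=(3.8405,7.9812) (cross=80.353)
θ=184°: ex = (C−B)/|BC| = (0.5836,0.8121); ey = (-0.8121,0.5836)
θ=184°: P = B + 3.39·ex + 2.73·ey = (-2.2338,4.2065)
θ=301°: B = A + 2.00·(cos301°, sin301°) = (1.0301, -1.7143)
θ=301°: |BD| = 7.1777
θ=301°: circle(B,10.00) ∩ circle(D,9.00): a=4.9124, h=8.7103
θ=301°:   candidates: C₊=(3.7199,7.9171) cross=62.519; C₋=(7.8807,-8.9992) cross=-62.519
θ=301°:   branch + wants cross > 0 → take C=(3.7199,7.9171) (cross=62.519)
θ=301°: ex = (C−B)/|BC| = (0.2690,0.9631); ey = (-0.9631,0.2690)
θ=301°: P = B + 3.39·ex + 2.73·ey = (-0.6875,2.2850)
θ=317°: B = A + 2.00·(cos317°, sin317°) = (1.4627, -1.3640)
θ=317°: |BD| = 6.6781
θ=317°: circle(B,10.00) ∩ circle(D,9.00): a=4.7616, h=8.7936
θ=317°:   candidates: C₊=(4.3278,8.2168) cross=58.724; C₋=(7.9200,-8.9996) cross=-58.724
θ=317°:   branch + wants cross > 0 → take C=(4.3278,8.2168) (cross=58.724)
θ=317°: ex = (C−B)/|BC| = (0.2865,0.9581); ey = (-0.9581,0.2865)
θ=317°: P = B + 3.39·ex + 2.73·ey = (-0.1816,2.6661)

θ=184°: -2.23 4.21
θ=301°: -0.69 2.29
θ=317°: -0.18 2.67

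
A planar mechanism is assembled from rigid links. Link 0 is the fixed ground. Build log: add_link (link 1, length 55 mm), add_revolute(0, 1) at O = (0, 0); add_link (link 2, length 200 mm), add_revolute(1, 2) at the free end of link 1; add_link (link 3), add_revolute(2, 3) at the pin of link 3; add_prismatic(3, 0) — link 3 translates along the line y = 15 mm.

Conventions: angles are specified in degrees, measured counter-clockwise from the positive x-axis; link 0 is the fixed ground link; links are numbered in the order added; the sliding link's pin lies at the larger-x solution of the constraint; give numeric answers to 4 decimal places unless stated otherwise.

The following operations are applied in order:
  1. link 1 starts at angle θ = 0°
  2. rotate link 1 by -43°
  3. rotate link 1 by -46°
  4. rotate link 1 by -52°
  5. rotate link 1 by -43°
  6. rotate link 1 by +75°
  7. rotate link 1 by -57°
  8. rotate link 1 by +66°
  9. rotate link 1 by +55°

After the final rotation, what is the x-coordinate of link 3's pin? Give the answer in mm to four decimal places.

geometry: r = 55 mm, L = 200 mm, e = 15 mm; θ starts at 0°
rotate link 1 by -43°: θ ← 0° -43° = -43°
rotate link 1 by -46°: θ ← -43° -46° = -89°
rotate link 1 by -52°: θ ← -89° -52° = -141°
rotate link 1 by -43°: θ ← -141° -43° = -184°
rotate link 1 by +75°: θ ← -184° +75° = -109°
rotate link 1 by -57°: θ ← -109° -57° = -166°
rotate link 1 by +66°: θ ← -166° +66° = -100°
rotate link 1 by +55°: θ ← -100° +55° = -45°
crank pin P = (r cos θ, r sin θ) = (38.890873, -38.890873)
h = r sin θ − e = -38.890873 − 15 = -53.890873
x = r cos θ + √(L² − h²) = 38.890873 + 192.602632 = 231.493505

231.4935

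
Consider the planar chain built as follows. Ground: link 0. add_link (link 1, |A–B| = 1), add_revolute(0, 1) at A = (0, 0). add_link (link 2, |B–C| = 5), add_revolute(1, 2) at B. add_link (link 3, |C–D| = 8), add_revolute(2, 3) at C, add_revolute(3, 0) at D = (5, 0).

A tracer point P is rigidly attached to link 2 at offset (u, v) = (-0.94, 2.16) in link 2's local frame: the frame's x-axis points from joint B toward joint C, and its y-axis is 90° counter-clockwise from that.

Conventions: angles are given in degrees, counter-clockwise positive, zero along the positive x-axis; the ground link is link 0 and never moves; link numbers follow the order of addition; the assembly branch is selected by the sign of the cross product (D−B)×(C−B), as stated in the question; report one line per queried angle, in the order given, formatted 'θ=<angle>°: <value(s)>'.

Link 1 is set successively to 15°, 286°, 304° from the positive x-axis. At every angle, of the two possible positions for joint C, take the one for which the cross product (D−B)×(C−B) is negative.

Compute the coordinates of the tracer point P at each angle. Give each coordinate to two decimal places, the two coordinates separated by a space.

A=(0,0), D=(5.00,0)
θ=15°: B = A + 1.00·(cos15°, sin15°) = (0.9659, 0.2588)
θ=15°: |BD| = 4.0424
θ=15°: circle(B,5.00) ∩ circle(D,8.00): a=-2.8027, h=4.1406
θ=15°:   candidates: C₊=(-1.5659,4.5704) cross=16.738; C₋=(-2.0962,-3.6939) cross=-16.738
θ=15°:   branch - wants cross < 0 → take C=(-2.0962,-3.6939) (cross=-16.738)
θ=15°: ex = (C−B)/|BC| = (-0.6124,-0.7905); ey = (0.7905,-0.6124)
θ=15°: P = B + -0.94·ex + 2.16·ey = (3.2492,-0.3209)
θ=286°: B = A + 1.00·(cos286°, sin286°) = (0.2756, -0.9613)
θ=286°: |BD| = 4.8212
θ=286°: circle(B,5.00) ∩ circle(D,8.00): a=-1.6341, h=4.7254
θ=286°:   candidates: C₊=(-2.2678,3.3435) cross=22.782; C₋=(-0.3835,-5.9176) cross=-22.782
θ=286°:   branch - wants cross < 0 → take C=(-0.3835,-5.9176) (cross=-22.782)
θ=286°: ex = (C−B)/|BC| = (-0.1318,-0.9913); ey = (0.9913,-0.1318)
θ=286°: P = B + -0.94·ex + 2.16·ey = (2.5407,-0.3142)
θ=304°: B = A + 1.00·(cos304°, sin304°) = (0.5592, -0.8290)
θ=304°: |BD| = 4.5175
θ=304°: circle(B,5.00) ∩ circle(D,8.00): a=-2.0578, h=4.5569
θ=304°:   candidates: C₊=(-2.2999,3.2729) cross=20.586; C₋=(-0.6273,-5.6862) cross=-20.586
θ=304°:   branch - wants cross < 0 → take C=(-0.6273,-5.6862) (cross=-20.586)
θ=304°: ex = (C−B)/|BC| = (-0.2373,-0.9714); ey = (0.9714,-0.2373)
θ=304°: P = B + -0.94·ex + 2.16·ey = (2.8806,-0.4285)

θ=15°: 3.25 -0.32
θ=286°: 2.54 -0.31
θ=304°: 2.88 -0.43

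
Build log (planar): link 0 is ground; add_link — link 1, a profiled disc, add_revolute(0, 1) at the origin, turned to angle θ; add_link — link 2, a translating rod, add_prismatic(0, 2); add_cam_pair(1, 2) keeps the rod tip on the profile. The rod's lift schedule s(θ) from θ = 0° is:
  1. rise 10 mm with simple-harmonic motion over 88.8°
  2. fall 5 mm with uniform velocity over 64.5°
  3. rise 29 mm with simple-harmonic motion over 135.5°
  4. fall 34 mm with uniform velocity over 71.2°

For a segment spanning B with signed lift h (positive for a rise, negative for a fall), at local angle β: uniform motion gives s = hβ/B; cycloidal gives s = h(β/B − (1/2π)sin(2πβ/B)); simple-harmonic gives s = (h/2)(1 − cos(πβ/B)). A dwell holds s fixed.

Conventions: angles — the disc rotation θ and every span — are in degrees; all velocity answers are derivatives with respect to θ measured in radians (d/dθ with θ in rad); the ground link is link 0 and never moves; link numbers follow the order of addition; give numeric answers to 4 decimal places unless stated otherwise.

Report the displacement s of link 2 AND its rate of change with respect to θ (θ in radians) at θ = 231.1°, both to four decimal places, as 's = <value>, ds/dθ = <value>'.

seg 1 [0°–88.8°] simple-harmonic, h=10: full span → s += 10 → s = 10.0000
seg 2 [88.8°–153.3°] uniform, h=-5: full span → s += -5 → s = 5.0000
seg 3 [153.3°–288.8°] simple-harmonic, h=29: θ=231.1° here. β=77.8, B=135.5. 29/2·(1 − cos(π·0.5742)) = 17.8482 → s = 22.8482
velocity in seg [153.3°–288.8°] (simple-harmonic), θ in radians: β = 77.8° = 1.3579 rad, B = 135.5° = 2.3649 rad; ds/dθ = (πh/(2B)) sin(πβ/B) = (π·29/(2·2.3649)) sin(π·0.5742) = 18.741447 mm/rad

s = 22.8482, ds/dθ = 18.7414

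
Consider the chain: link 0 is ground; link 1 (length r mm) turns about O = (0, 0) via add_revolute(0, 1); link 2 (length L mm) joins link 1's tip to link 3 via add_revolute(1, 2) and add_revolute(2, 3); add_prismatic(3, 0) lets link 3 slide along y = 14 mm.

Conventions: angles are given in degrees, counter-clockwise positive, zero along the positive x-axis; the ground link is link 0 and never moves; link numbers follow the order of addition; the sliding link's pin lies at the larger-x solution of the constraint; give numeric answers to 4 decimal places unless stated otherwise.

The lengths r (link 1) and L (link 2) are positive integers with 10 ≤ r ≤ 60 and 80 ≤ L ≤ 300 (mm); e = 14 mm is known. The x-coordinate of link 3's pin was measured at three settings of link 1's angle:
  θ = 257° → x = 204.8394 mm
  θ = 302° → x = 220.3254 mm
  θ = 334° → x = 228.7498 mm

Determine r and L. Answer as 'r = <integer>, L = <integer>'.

constraint per measurement: (x − r cos θ)² + (r sin θ − e)² = L²
subtracting the θ₁ and θ₂ equations cancels the r² and L² terms:
r = (x₁² − x₂²) / (2[(x₁cos θ₁ + e sin θ₁) − (x₂cos θ₂ + e sin θ₂)]) = 20.0001 → r = 20
L² = (x₁ − r cos θ₁)² + (r sin θ₁ − e)² = 44943.9806 → L = 212.0000 → L = 212
check at θ₃=334°: x = 228.7498 (printed 228.7498) ✓

r = 20, L = 212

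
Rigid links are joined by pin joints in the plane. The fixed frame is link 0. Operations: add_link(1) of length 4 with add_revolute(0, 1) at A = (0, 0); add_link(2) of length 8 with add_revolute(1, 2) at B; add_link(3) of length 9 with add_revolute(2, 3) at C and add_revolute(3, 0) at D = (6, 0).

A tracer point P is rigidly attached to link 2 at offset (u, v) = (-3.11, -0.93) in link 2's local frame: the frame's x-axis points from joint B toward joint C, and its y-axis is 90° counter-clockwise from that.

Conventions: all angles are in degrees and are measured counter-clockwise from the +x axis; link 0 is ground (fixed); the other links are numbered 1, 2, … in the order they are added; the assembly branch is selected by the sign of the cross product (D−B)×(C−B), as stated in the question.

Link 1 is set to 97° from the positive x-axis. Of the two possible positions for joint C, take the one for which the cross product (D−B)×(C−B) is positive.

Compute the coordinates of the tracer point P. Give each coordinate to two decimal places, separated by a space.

A=(0,0), D=(6.00,0)
B = A + 4.00·(cos97°, sin97°) = (-0.4875, 3.9702)
|BD| = 7.6059
circle(B,8.00) ∩ circle(D,9.00): a=2.6854, h=7.5358
  candidates: C₊=(5.7366,8.9961) cross=57.317; C₋=(-2.1306,-3.8593) cross=-57.317
  branch + wants cross > 0 → take C=(5.7366,8.9961) (cross=57.317)
ex = (C−B)/|BC| = (0.7780,0.6282); ey = (-0.6282,0.7780)
P = B + -3.11·ex + -0.93·ey = (-2.3228,1.2928)

-2.32 1.29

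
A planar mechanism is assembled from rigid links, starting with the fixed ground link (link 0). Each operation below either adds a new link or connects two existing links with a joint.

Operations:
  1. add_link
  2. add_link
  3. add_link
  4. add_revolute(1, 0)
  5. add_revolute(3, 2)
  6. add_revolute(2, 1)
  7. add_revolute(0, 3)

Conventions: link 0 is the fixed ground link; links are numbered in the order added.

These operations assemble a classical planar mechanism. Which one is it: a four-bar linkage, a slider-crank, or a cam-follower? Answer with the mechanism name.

links: 4 (incl. ground); joints: 4 revolute, 0 prismatic, 0 higher (cam) pair, forming one closed loop
4 links in a single 4R loop → four-bar linkage

four-bar linkage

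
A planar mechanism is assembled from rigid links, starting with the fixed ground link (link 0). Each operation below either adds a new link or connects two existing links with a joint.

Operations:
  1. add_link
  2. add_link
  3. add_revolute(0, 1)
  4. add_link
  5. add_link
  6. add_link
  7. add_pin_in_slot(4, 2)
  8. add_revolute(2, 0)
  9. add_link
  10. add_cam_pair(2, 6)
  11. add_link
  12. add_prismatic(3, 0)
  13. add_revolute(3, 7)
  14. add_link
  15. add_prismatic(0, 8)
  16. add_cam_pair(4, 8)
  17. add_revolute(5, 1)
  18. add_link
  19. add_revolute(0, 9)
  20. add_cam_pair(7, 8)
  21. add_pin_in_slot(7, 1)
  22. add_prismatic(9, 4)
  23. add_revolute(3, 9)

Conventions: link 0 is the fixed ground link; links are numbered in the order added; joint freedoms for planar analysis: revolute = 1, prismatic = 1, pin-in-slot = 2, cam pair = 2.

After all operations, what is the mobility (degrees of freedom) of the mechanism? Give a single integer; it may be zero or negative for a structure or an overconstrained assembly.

link 0 = ground. State L|J1|J2 = 1|0|0
+link1  2|0|0
+link2  3|0|0
R(0,1) f=1→J1  3|1|0
+link3  4|1|0
+link4  5|1|0
+link5  6|1|0
PS(4,2) f=2→J2  6|1|1
R(2,0) f=1→J1  6|2|1
+link6  7|2|1
C(2,6) f=2→J2  7|2|2
+link7  8|2|2
P(3,0) f=1→J1  8|3|2
R(3,7) f=1→J1  8|4|2
+link8  9|4|2
P(0,8) f=1→J1  9|5|2
C(4,8) f=2→J2  9|5|3
R(5,1) f=1→J1  9|6|3
+link9  10|6|3
R(0,9) f=1→J1  10|7|3
C(7,8) f=2→J2  10|7|4
PS(7,1) f=2→J2  10|7|5
P(9,4) f=1→J1  10|8|5
R(3,9) f=1→J1  10|9|5
M = 3(10−1)−2·9−5 = 27−18−5 = 4

M = 4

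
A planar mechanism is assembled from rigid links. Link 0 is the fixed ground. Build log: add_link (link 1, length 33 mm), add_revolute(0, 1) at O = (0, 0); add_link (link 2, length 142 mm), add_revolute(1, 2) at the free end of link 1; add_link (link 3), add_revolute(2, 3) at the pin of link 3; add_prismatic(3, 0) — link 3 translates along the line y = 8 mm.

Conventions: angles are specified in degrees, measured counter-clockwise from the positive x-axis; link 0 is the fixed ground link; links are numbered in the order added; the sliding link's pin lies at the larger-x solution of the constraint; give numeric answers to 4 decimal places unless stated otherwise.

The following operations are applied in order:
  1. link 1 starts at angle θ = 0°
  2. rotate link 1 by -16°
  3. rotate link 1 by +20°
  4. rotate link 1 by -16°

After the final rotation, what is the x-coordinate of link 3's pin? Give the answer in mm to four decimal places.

geometry: r = 33 mm, L = 142 mm, e = 8 mm; θ starts at 0°
rotate link 1 by -16°: θ ← 0° -16° = -16°
rotate link 1 by +20°: θ ← -16° +20° = 4°
rotate link 1 by -16°: θ ← 4° -16° = -12°
crank pin P = (r cos θ, r sin θ) = (32.278871, -6.861086)
h = r sin θ − e = -6.861086 − 8 = -14.861086
x = r cos θ + √(L² − h²) = 32.278871 + 141.220211 = 173.499082

173.4991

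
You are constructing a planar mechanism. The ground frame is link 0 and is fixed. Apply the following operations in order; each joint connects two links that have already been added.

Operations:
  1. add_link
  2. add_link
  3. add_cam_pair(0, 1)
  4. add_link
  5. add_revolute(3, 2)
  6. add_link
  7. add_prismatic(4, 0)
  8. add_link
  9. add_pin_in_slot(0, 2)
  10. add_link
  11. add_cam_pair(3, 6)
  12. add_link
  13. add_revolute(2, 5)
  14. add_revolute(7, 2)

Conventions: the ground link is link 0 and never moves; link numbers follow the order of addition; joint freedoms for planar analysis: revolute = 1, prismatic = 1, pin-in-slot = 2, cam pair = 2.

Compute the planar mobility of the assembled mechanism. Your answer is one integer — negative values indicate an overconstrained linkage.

L=1 J1=0 J2=0
add link → L=2 J1=0 J2=0
add link → L=3 J1=0 J2=0
C@0,1 dof=2 J2 → L=3 J1=0 J2=1
add link → L=4 J1=0 J2=1
R@3,2 dof=1 J1 → L=4 J1=1 J2=1
add link → L=5 J1=1 J2=1
P@4,0 dof=1 J1 → L=5 J1=2 J2=1
add link → L=6 J1=2 J2=1
PS@0,2 dof=2 J2 → L=6 J1=2 J2=2
add link → L=7 J1=2 J2=2
C@3,6 dof=2 J2 → L=7 J1=2 J2=3
add link → L=8 J1=2 J2=3
R@2,5 dof=1 J1 → L=8 J1=3 J2=3
R@7,2 dof=1 J1 → L=8 J1=4 J2=3
M=3(L−1)−2J1−J2=3·7−2·4−3=10

M = 10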